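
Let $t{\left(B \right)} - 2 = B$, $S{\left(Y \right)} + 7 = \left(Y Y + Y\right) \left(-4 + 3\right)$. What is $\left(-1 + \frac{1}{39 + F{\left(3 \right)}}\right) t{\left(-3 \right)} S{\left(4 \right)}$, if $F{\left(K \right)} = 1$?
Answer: $- \frac{1053}{40} \approx -26.325$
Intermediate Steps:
$S{\left(Y \right)} = -7 - Y - Y^{2}$ ($S{\left(Y \right)} = -7 + \left(Y Y + Y\right) \left(-4 + 3\right) = -7 + \left(Y^{2} + Y\right) \left(-1\right) = -7 + \left(Y + Y^{2}\right) \left(-1\right) = -7 - \left(Y + Y^{2}\right) = -7 - Y - Y^{2}$)
$t{\left(B \right)} = 2 + B$
$\left(-1 + \frac{1}{39 + F{\left(3 \right)}}\right) t{\left(-3 \right)} S{\left(4 \right)} = \left(-1 + \frac{1}{39 + 1}\right) \left(2 - 3\right) \left(-7 - 4 - 4^{2}\right) = \left(-1 + \frac{1}{40}\right) \left(- (-7 - 4 - 16)\right) = - \frac{39 \left(\left(-1\right) \left(-27\right)\right)}{40} = \left(- \frac{39}{40}\right) 27 = - \frac{1053}{40}$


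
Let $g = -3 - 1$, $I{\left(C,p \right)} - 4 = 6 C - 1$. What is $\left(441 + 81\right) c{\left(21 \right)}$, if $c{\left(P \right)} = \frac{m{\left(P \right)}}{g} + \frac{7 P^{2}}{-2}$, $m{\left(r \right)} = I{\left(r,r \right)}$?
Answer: $- \frac{1645083}{2} \approx -8.2254 \cdot 10^{5}$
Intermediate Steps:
$I{\left(C,p \right)} = 3 + 6 C$ ($I{\left(C,p \right)} = 4 + \left(6 C - 1\right) = 4 + \left(-1 + 6 C\right) = 3 + 6 C$)
$m{\left(r \right)} = 3 + 6 r$
$g = -4$ ($g = -3 - 1 = -4$)
$c{\left(P \right)} = - \frac{3}{4} - \frac{7 P^{2}}{2} - \frac{3 P}{2}$ ($c{\left(P \right)} = \frac{3 + 6 P}{-4} + \frac{7 P^{2}}{-2} = \left(3 + 6 P\right) \left(- \frac{1}{4}\right) + 7 P^{2} \left(- \frac{1}{2}\right) = \left(- \frac{3}{4} - \frac{3 P}{2}\right) - \frac{7 P^{2}}{2} = - \frac{3}{4} - \frac{7 P^{2}}{2} - \frac{3 P}{2}$)
$\left(441 + 81\right) c{\left(21 \right)} = \left(441 + 81\right) \left(- \frac{3}{4} - \frac{7 \cdot 21^{2}}{2} - \frac{63}{2}\right) = 522 \left(- \frac{3}{4} - \frac{3087}{2} - \frac{63}{2}\right) = 522 \left(- \frac{6303}{4}\right) = - \frac{1645083}{2}$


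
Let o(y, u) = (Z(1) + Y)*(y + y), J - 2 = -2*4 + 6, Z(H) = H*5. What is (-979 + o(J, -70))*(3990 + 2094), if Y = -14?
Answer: -5956236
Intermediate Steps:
Z(H) = 5*H
J = 0 (J = 2 + (-2*4 + 6) = 2 + (-8 + 6) = 2 - 2 = 0)
o(y, u) = -18*y (o(y, u) = (5*1 - 14)*(y + y) = (5 - 14)*(2*y) = -18*y)
(-979 + o(J, -70))*(3990 + 2094) = (-979 - 18*0)*(3990 + 2094) = (-979 + 0)*6084 = -979*6084 = -5956236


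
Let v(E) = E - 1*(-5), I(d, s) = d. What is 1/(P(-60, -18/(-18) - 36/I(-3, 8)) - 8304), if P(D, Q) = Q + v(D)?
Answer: -1/8346 ≈ -0.00011982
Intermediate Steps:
v(E) = 5 + E (v(E) = E + 5 = 5 + E)
P(D, Q) = 5 + D + Q (P(D, Q) = Q + (5 + D) = 5 + D + Q)
1/(P(-60, -18/(-18) - 36/I(-3, 8)) - 8304) = 1/((5 - 60 + (-18/(-18) - 36/(-3))) - 8304) = 1/((5 - 60 + (-18*(-1/18) - 36*(-⅓))) - 8304) = 1/((5 - 60 + (1 + 12)) - 8304) = 1/((5 - 60 + 13) - 8304) = 1/(-42 - 8304) = 1/(-8346) = -1/8346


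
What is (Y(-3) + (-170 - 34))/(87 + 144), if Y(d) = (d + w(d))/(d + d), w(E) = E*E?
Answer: -205/231 ≈ -0.88745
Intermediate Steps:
w(E) = E²
Y(d) = (d + d²)/(2*d) (Y(d) = (d + d²)/(d + d) = (d + d²)/((2*d)) = (d + d²)*(1/(2*d)) = (d + d²)/(2*d))
(Y(-3) + (-170 - 34))/(87 + 144) = ((½ + (½)*(-3)) + (-170 - 34))/(87 + 144) = ((½ - 3/2) - 204)/231 = (-1 - 204)*(1/231) = -205*1/231 = -205/231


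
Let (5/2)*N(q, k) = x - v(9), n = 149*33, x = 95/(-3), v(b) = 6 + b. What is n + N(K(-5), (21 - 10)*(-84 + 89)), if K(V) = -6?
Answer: 14695/3 ≈ 4898.3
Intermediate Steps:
x = -95/3 (x = 95*(-⅓) = -95/3 ≈ -31.667)
n = 4917
N(q, k) = -56/3 (N(q, k) = 2*(-95/3 - (6 + 9))/5 = 2*(-95/3 - 1*15)/5 = 2*(-95/3 - 15)/5 = (⅖)*(-140/3) = -56/3)
n + N(K(-5), (21 - 10)*(-84 + 89)) = 4917 - 56/3 = 14695/3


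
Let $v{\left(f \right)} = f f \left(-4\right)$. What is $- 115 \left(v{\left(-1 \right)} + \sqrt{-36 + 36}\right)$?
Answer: $460$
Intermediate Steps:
$v{\left(f \right)} = - 4 f^{2}$ ($v{\left(f \right)} = f^{2} \left(-4\right) = - 4 f^{2}$)
$- 115 \left(v{\left(-1 \right)} + \sqrt{-36 + 36}\right) = - 115 \left(- 4 \left(-1\right)^{2} + \sqrt{-36 + 36}\right) = - 115 \left(\left(-4\right) 1 + \sqrt{0}\right) = - 115 \left(-4 + 0\right) = \left(-115\right) \left(-4\right) = 460$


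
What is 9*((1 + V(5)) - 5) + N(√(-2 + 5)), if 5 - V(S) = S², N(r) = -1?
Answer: -217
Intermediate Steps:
V(S) = 5 - S²
9*((1 + V(5)) - 5) + N(√(-2 + 5)) = 9*((1 + (5 - 1*5²)) - 5) - 1 = 9*((1 + (5 - 1*25)) - 5) - 1 = 9*((1 + (5 - 25)) - 5) - 1 = 9*((1 - 20) - 5) - 1 = 9*(-19 - 5) - 1 = 9*(-24) - 1 = -216 - 1 = -217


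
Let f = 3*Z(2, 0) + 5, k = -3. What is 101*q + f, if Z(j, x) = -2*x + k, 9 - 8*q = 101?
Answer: -2331/2 ≈ -1165.5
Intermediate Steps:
q = -23/2 (q = 9/8 - 1/8*101 = 9/8 - 101/8 = -23/2 ≈ -11.500)
Z(j, x) = -3 - 2*x (Z(j, x) = -2*x - 3 = -3 - 2*x)
f = -4 (f = 3*(-3 - 2*0) + 5 = 3*(-3 + 0) + 5 = 3*(-3) + 5 = -9 + 5 = -4)
101*q + f = 101*(-23/2) - 4 = -2323/2 - 4 = -2331/2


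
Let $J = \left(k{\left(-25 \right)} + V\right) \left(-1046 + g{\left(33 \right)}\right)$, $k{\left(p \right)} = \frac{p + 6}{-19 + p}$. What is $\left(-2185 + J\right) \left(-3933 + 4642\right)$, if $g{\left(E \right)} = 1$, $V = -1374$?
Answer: $\frac{4064537475}{4} \approx 1.0161 \cdot 10^{9}$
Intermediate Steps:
$k{\left(p \right)} = \frac{6 + p}{-19 + p}$
$J = \frac{5741515}{4}$ ($J = \left(\frac{6 - 25}{-19 - 25} - 1374\right) \left(-1046 + 1\right) = \left(\frac{1}{-44} \left(-19\right) - 1374\right) \left(-1045\right) = \left(\left(- \frac{1}{44}\right) \left(-19\right) - 1374\right) \left(-1045\right) = \left(\frac{19}{44} - 1374\right) \left(-1045\right) = \left(- \frac{60437}{44}\right) \left(-1045\right) = \frac{5741515}{4} \approx 1.4354 \cdot 10^{6}$)
$\left(-2185 + J\right) \left(-3933 + 4642\right) = \left(-2185 + \frac{5741515}{4}\right) \left(-3933 + 4642\right) = \frac{5732775}{4} \cdot 709 = \frac{4064537475}{4}$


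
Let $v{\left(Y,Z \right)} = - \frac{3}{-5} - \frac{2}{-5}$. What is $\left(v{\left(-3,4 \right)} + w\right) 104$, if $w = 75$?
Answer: $7904$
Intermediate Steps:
$v{\left(Y,Z \right)} = 1$ ($v{\left(Y,Z \right)} = \left(-3\right) \left(- \frac{1}{5}\right) - - \frac{2}{5} = \frac{3}{5} + \frac{2}{5} = 1$)
$\left(v{\left(-3,4 \right)} + w\right) 104 = \left(1 + 75\right) 104 = 76 \cdot 104 = 7904$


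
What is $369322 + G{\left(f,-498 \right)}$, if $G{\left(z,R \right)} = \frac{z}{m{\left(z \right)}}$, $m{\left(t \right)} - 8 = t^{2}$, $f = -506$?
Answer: $\frac{47281340831}{128022} \approx 3.6932 \cdot 10^{5}$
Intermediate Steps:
$m{\left(t \right)} = 8 + t^{2}$
$G{\left(z,R \right)} = \frac{z}{8 + z^{2}}$
$369322 + G{\left(f,-498 \right)} = 369322 - \frac{506}{8 + \left(-506\right)^{2}} = 369322 - \frac{506}{8 + 256036} = 369322 - \frac{506}{256044} = 369322 - \frac{253}{128022} = \frac{47281340831}{128022}$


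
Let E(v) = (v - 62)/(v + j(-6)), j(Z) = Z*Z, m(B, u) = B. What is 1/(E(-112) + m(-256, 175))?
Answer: -38/9641 ≈ -0.0039415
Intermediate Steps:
j(Z) = Z²
E(v) = (-62 + v)/(36 + v) (E(v) = (v - 62)/(v + (-6)²) = (-62 + v)/(v + 36) = (-62 + v)/(36 + v))
1/(E(-112) + m(-256, 175)) = 1/((-62 - 112)/(36 - 112) - 256) = 1/(-174/(-76) - 256) = 1/(-1/76*(-174) - 256) = 1/(87/38 - 256) = 1/(-9641/38) = -38/9641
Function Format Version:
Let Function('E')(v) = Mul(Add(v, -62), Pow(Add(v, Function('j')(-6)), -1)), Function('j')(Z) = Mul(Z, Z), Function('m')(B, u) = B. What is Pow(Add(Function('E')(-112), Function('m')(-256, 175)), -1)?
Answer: Rational(-38, 9641) ≈ -0.0039415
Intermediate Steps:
Function('j')(Z) = Pow(Z, 2)
Function('E')(v) = Mul(Pow(Add(36, v), -1), Add(-62, v)) (Function('E')(v) = Mul(Add(v, -62), Pow(Add(v, Pow(-6, 2)), -1)) = Mul(Add(-62, v), Pow(Add(v, 36), -1)) = Mul(Add(-62, v), Pow(Add(36, v), -1)) = Mul(Pow(Add(36, v), -1), Add(-62, v)))
Pow(Add(Function('E')(-112), Function('m')(-256, 175)), -1) = Pow(Add(Mul(Pow(Add(36, -112), -1), Add(-62, -112)), -256), -1) = Pow(Add(Mul(Pow(-76, -1), -174), -256), -1) = Pow(Add(Mul(Rational(-1, 76), -174), -256), -1) = Pow(Add(Rational(87, 38), -256), -1) = Pow(Rational(-9641, 38), -1) = Rational(-38, 9641)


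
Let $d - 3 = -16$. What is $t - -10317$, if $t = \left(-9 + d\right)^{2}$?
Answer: $10801$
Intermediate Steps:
$d = -13$ ($d = 3 - 16 = -13$)
$t = 484$ ($t = \left(-9 - 13\right)^{2} = \left(-22\right)^{2} = 484$)
$t - -10317 = 484 - -10317 = 484 + 10317 = 10801$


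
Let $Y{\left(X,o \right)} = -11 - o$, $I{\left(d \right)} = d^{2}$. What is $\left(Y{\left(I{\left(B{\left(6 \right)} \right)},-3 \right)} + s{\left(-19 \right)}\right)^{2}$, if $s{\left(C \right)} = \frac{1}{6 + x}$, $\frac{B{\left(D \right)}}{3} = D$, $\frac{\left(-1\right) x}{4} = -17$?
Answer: $\frac{349281}{5476} \approx 63.784$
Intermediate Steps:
$x = 68$ ($x = \left(-4\right) \left(-17\right) = 68$)
$B{\left(D \right)} = 3 D$
$s{\left(C \right)} = \frac{1}{74}$ ($s{\left(C \right)} = \frac{1}{6 + 68} = \frac{1}{74}$)
$\left(Y{\left(I{\left(B{\left(6 \right)} \right)},-3 \right)} + s{\left(-19 \right)}\right)^{2} = \left(\left(-11 - -3\right) + \frac{1}{74}\right)^{2} = \left(\left(-11 + 3\right) + \frac{1}{74}\right)^{2} = \left(-8 + \frac{1}{74}\right)^{2} = \left(- \frac{591}{74}\right)^{2} = \frac{349281}{5476}$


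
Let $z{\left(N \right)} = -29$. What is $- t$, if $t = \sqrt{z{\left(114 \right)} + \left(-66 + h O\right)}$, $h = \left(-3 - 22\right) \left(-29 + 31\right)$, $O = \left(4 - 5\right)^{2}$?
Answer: $- i \sqrt{145} \approx - 12.042 i$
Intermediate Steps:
$O = 1$ ($O = \left(-1\right)^{2} = 1$)
$h = -50$ ($h = \left(-25\right) 2 = -50$)
$t = i \sqrt{145}$ ($t = \sqrt{-29 - 116} = \sqrt{-145} = i \sqrt{145} \approx 12.042 i$)
$- t = - i \sqrt{145}$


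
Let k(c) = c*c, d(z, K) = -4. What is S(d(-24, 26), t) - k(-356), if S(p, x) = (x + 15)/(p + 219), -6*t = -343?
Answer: -163489007/1290 ≈ -1.2674e+5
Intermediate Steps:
k(c) = c²
t = 343/6 (t = -⅙*(-343) = 343/6 ≈ 57.167)
S(p, x) = (15 + x)/(219 + p)
S(d(-24, 26), t) - k(-356) = (15 + 343/6)/(219 - 4) - 1*(-356)² = (433/6)/215 - 1*126736 = (1/215)*(433/6) - 126736 = 433/1290 - 126736 = -163489007/1290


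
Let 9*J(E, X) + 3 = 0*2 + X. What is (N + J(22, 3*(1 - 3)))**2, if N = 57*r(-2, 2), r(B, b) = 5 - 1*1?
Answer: 51529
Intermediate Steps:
r(B, b) = 4 (r(B, b) = 5 - 1 = 4)
J(E, X) = -1/3 + X/9 (J(E, X) = -1/3 + (0*2 + X)/9 = -1/3 + (0 + X)/9 = -1/3 + X/9)
N = 228 (N = 57*4 = 228)
(N + J(22, 3*(1 - 3)))**2 = (228 + (-1/3 + (3*(1 - 3))/9))**2 = (228 + (-1/3 + (3*(-2))/9))**2 = (228 + (-1/3 + (1/9)*(-6)))**2 = (228 + (-1/3 - 2/3))**2 = (228 - 1)**2 = 227**2 = 51529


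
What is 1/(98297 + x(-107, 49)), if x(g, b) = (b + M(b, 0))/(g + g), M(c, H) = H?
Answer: 214/21035509 ≈ 1.0173e-5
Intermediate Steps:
x(g, b) = b/(2*g) (x(g, b) = (b + 0)/(g + g) = b/((2*g)) = b*(1/(2*g)) = b/(2*g))
1/(98297 + x(-107, 49)) = 1/(98297 + (½)*49/(-107)) = 1/(98297 + (½)*49*(-1/107)) = 1/(98297 - 49/214) = 1/(21035509/214) = 214/21035509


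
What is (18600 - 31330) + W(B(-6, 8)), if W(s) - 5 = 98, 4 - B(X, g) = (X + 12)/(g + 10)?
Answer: -12627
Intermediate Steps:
B(X, g) = 4 - (12 + X)/(10 + g) (B(X, g) = 4 - (X + 12)/(g + 10) = 4 - (12 + X)/(10 + g))
W(s) = 103 (W(s) = 5 + 98 = 103)
(18600 - 31330) + W(B(-6, 8)) = (18600 - 31330) + 103 = -12730 + 103 = -12627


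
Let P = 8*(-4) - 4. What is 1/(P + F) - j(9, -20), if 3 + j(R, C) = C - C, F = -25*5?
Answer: 482/161 ≈ 2.9938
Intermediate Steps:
F = -125
j(R, C) = -3 (j(R, C) = -3 + (C - C) = -3 + 0 = -3)
P = -36 (P = -32 - 4 = -36)
1/(P + F) - j(9, -20) = 1/(-36 - 125) - 1*(-3) = 1/(-161) + 3 = -1/161 + 3 = 482/161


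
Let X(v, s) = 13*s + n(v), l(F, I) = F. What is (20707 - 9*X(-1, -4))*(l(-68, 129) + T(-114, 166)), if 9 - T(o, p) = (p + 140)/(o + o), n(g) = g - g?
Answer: -46394425/38 ≈ -1.2209e+6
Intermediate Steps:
n(g) = 0
X(v, s) = 13*s (X(v, s) = 13*s + 0 = 13*s)
T(o, p) = 9 - (140 + p)/(2*o) (T(o, p) = 9 - (p + 140)/(o + o) = 9 - (140 + p)/(2*o))
(20707 - 9*X(-1, -4))*(l(-68, 129) + T(-114, 166)) = (20707 - 117*(-4))*(-68 + (1/2)*(-140 - 1*166 + 18*(-114))/(-114)) = (20707 - 9*(-52))*(-68 + (1/2)*(-1/114)*(-140 - 166 - 2052)) = (20707 + 468)*(-68 + (1/2)*(-1/114)*(-2358)) = 21175*(-68 + 393/38) = 21175*(-2191/38) = -46394425/38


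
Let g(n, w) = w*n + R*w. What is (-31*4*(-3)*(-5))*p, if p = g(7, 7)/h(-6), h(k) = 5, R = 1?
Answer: -20832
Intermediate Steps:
g(n, w) = w + n*w (g(n, w) = w*n + 1*w = n*w + w = w + n*w)
p = 56/5 (p = (7*(1 + 7))/5 = (7*8)*(⅕) = 56*(⅕) = 56/5 ≈ 11.200)
(-31*4*(-3)*(-5))*p = -31*4*(-3)*(-5)*(56/5) = -(-372)*(-5)*(56/5) = -31*60*(56/5) = -1860*56/5 = -20832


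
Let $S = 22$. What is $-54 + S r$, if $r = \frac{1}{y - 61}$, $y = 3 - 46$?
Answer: $- \frac{2819}{52} \approx -54.212$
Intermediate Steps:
$y = -43$ ($y = 3 - 46 = -43$)
$r = - \frac{1}{104}$ ($r = \frac{1}{-43 - 61} = \frac{1}{-104} = - \frac{1}{104} \approx -0.0096154$)
$-54 + S r = -54 + 22 \left(- \frac{1}{104}\right) = -54 - \frac{11}{52} = - \frac{2819}{52}$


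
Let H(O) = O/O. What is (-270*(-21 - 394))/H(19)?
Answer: 112050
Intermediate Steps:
H(O) = 1
(-270*(-21 - 394))/H(19) = -270*(-21 - 394)/1 = -270*(-415)*1 = 112050*1 = 112050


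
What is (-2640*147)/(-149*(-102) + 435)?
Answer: -43120/1737 ≈ -24.824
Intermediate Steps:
(-2640*147)/(-149*(-102) + 435) = -388080/(15198 + 435) = -388080/15633 = -388080*1/15633 = -43120/1737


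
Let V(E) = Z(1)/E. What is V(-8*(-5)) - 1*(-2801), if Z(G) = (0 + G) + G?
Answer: 56021/20 ≈ 2801.1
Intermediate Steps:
Z(G) = 2*G (Z(G) = G + G = 2*G)
V(E) = 2/E (V(E) = (2*1)/E = 2/E)
V(-8*(-5)) - 1*(-2801) = 2/((-8*(-5))) - 1*(-2801) = 2/40 + 2801 = 2*(1/40) + 2801 = 1/20 + 2801 = 56021/20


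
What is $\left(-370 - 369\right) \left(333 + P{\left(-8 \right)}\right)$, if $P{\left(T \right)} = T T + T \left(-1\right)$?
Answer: $-299295$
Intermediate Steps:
$P{\left(T \right)} = T^{2} - T$
$\left(-370 - 369\right) \left(333 + P{\left(-8 \right)}\right) = \left(-370 - 369\right) \left(333 - 8 \left(-1 - 8\right)\right) = - 739 \left(333 - -72\right) = - 739 \left(333 + 72\right) = \left(-739\right) 405 = -299295$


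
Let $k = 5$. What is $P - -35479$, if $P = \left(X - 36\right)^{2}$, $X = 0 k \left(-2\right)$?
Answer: $36775$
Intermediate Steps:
$X = 0$ ($X = 0 \cdot 5 \left(-2\right) = 0 \left(-2\right) = 0$)
$P = 1296$ ($P = \left(0 - 36\right)^{2} = \left(-36\right)^{2} = 1296$)
$P - -35479 = 1296 - -35479 = 1296 + 35479 = 36775$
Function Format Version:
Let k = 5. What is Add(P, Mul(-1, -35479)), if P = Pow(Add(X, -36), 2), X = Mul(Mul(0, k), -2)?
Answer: 36775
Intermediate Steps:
X = 0 (X = Mul(Mul(0, 5), -2) = Mul(0, -2) = 0)
P = 1296 (P = Pow(Add(0, -36), 2) = Pow(-36, 2) = 1296)
Add(P, Mul(-1, -35479)) = Add(1296, Mul(-1, -35479)) = Add(1296, 35479) = 36775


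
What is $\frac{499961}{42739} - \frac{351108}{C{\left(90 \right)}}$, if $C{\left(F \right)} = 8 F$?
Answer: $- \frac{406834247}{854780} \approx -475.95$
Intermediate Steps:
$\frac{499961}{42739} - \frac{351108}{C{\left(90 \right)}} = \frac{499961}{42739} - \frac{351108}{8 \cdot 90} = 499961 \cdot \frac{1}{42739} - \frac{351108}{720} = \frac{499961}{42739} - \frac{9753}{20} = - \frac{406834247}{854780}$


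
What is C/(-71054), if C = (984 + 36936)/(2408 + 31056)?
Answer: -2370/148609441 ≈ -1.5948e-5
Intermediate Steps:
C = 4740/4183 (C = 37920/33464 = 37920*(1/33464) = 4740/4183 ≈ 1.1332)
C/(-71054) = (4740/4183)/(-71054) = (4740/4183)*(-1/71054) = -2370/148609441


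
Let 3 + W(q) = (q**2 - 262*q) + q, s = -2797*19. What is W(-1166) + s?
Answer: 1610736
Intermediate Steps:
s = -53143
W(q) = -3 + q**2 - 261*q (W(q) = -3 + ((q**2 - 262*q) + q) = -3 + (q**2 - 261*q) = -3 + q**2 - 261*q)
W(-1166) + s = (-3 + (-1166)**2 - 261*(-1166)) - 53143 = (-3 + 1359556 + 304326) - 53143 = 1663879 - 53143 = 1610736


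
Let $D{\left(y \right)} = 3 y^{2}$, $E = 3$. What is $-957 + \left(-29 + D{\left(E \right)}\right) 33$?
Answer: $-1023$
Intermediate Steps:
$-957 + \left(-29 + D{\left(E \right)}\right) 33 = -957 + \left(-29 + 3 \cdot 3^{2}\right) 33 = -957 + \left(-29 + 3 \cdot 9\right) 33 = -957 + \left(-29 + 27\right) 33 = -957 - 66 = -1023$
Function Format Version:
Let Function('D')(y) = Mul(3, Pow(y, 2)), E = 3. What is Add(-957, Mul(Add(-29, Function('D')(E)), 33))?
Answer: -1023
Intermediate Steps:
Add(-957, Mul(Add(-29, Function('D')(E)), 33)) = Add(-957, Mul(Add(-29, Mul(3, Pow(3, 2))), 33)) = Add(-957, Mul(Add(-29, Mul(3, 9)), 33)) = Add(-957, Mul(Add(-29, 27), 33)) = Add(-957, Mul(-2, 33)) = Add(-957, -66) = -1023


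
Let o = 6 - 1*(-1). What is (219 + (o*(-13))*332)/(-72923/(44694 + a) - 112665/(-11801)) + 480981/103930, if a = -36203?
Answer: -156150807539616119/4992495387280 ≈ -31277.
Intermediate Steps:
o = 7 (o = 6 + 1 = 7)
(219 + (o*(-13))*332)/(-72923/(44694 + a) - 112665/(-11801)) + 480981/103930 = (219 + (7*(-13))*332)/(-72923/(44694 - 36203) - 112665/(-11801)) + 480981/103930 = (219 - 91*332)/(-72923/8491 - 112665*(-1/11801)) + 480981*(1/103930) = (219 - 30212)/(-72923*1/8491 + 112665/11801) + 480981/103930 = -29993/(-72923/8491 + 112665/11801) + 480981/103930 = -29993/96074192/100202291 + 480981/103930 = -29993*100202291/96074192 + 480981/103930 = -3005367313963/96074192 + 480981/103930 = -156150807539616119/4992495387280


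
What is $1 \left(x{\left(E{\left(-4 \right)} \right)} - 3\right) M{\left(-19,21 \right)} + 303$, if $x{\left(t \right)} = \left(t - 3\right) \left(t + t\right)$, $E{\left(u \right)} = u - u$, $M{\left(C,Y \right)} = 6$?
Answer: $285$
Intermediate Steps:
$E{\left(u \right)} = 0$
$x{\left(t \right)} = 2 t \left(-3 + t\right)$ ($x{\left(t \right)} = \left(-3 + t\right) 2 t = 2 t \left(-3 + t\right)$)
$1 \left(x{\left(E{\left(-4 \right)} \right)} - 3\right) M{\left(-19,21 \right)} + 303 = 1 \left(2 \cdot 0 \left(-3 + 0\right) - 3\right) 6 + 303 = 1 \left(2 \cdot 0 \left(-3\right) - 3\right) 6 + 303 = 1 \left(0 - 3\right) 6 + 303 = 1 \left(-3\right) 6 + 303 = \left(-3\right) 6 + 303 = -18 + 303 = 285$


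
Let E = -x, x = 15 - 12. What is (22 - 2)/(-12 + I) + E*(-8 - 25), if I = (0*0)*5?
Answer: 292/3 ≈ 97.333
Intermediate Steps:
x = 3
I = 0 (I = 0*5 = 0)
E = -3 (E = -1*3 = -3)
(22 - 2)/(-12 + I) + E*(-8 - 25) = (22 - 2)/(-12 + 0) - 3*(-8 - 25) = 20/(-12) - 3*(-33) = 20*(-1/12) + 99 = -5/3 + 99 = 292/3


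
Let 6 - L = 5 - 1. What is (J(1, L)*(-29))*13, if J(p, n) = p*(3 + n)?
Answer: -1885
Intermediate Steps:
L = 2 (L = 6 - (5 - 1) = 6 - 1*4 = 6 - 4 = 2)
(J(1, L)*(-29))*13 = ((1*(3 + 2))*(-29))*13 = ((1*5)*(-29))*13 = (5*(-29))*13 = -145*13 = -1885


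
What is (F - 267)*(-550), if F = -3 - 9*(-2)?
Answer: 138600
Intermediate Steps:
F = 15 (F = -3 + 18 = 15)
(F - 267)*(-550) = (15 - 267)*(-550) = -252*(-550) = 138600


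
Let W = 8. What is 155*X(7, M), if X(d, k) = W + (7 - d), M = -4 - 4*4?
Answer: 1240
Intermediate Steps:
M = -20 (M = -4 - 16 = -20)
X(d, k) = 15 - d (X(d, k) = 8 + (7 - d) = 15 - d)
155*X(7, M) = 155*(15 - 1*7) = 155*(15 - 7) = 155*8 = 1240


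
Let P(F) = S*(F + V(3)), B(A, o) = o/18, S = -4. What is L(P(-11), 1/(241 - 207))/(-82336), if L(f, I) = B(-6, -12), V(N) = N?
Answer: 1/123504 ≈ 8.0969e-6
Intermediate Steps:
B(A, o) = o/18 (B(A, o) = o*(1/18) = o/18)
P(F) = -12 - 4*F (P(F) = -4*(F + 3) = -4*(3 + F) = -12 - 4*F)
L(f, I) = -⅔ (L(f, I) = (1/18)*(-12) = -⅔)
L(P(-11), 1/(241 - 207))/(-82336) = -⅔/(-82336) = -⅔*(-1/82336) = 1/123504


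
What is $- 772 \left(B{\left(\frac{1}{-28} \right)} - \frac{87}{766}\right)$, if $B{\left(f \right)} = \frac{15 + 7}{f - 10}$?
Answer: $\frac{191572958}{107623} \approx 1780.0$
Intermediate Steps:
$B{\left(f \right)} = \frac{22}{-10 + f}$
$- 772 \left(B{\left(\frac{1}{-28} \right)} - \frac{87}{766}\right) = - 772 \left(\frac{22}{-10 + \frac{1}{-28}} - \frac{87}{766}\right) = - 772 \left(\frac{22}{-10 - \frac{1}{28}} - \frac{87}{766}\right) = - 772 \left(\frac{22}{- \frac{281}{28}} - \frac{87}{766}\right) = - 772 \left(22 \left(- \frac{28}{281}\right) - \frac{87}{766}\right) = - 772 \left(- \frac{616}{281} - \frac{87}{766}\right) = \left(-772\right) \left(- \frac{496303}{215246}\right) = \frac{191572958}{107623}$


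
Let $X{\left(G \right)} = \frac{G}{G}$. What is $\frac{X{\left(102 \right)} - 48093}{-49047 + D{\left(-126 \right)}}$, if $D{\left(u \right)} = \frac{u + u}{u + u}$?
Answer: $\frac{24046}{24523} \approx 0.98055$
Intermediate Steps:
$X{\left(G \right)} = 1$
$D{\left(u \right)} = 1$ ($D{\left(u \right)} = \frac{2 u}{2 u} = 2 u \frac{1}{2 u} = 1$)
$\frac{X{\left(102 \right)} - 48093}{-49047 + D{\left(-126 \right)}} = \frac{1 - 48093}{-49047 + 1} = - \frac{48092}{-49046} = \left(-48092\right) \left(- \frac{1}{49046}\right) = \frac{24046}{24523}$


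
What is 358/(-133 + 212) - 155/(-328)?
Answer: 129669/25912 ≈ 5.0042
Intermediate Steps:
358/(-133 + 212) - 155/(-328) = 358/79 - 155*(-1/328) = 358*(1/79) + 155/328 = 358/79 + 155/328 = 129669/25912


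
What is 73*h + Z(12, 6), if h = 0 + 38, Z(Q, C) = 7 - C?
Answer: 2775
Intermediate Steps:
h = 38
73*h + Z(12, 6) = 73*38 + (7 - 1*6) = 2774 + (7 - 6) = 2774 + 1 = 2775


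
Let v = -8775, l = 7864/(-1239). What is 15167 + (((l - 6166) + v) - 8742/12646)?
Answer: 1715388781/7834197 ≈ 218.96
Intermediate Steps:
l = -7864/1239 (l = 7864*(-1/1239) = -7864/1239 ≈ -6.3471)
15167 + (((l - 6166) + v) - 8742/12646) = 15167 + (((-7864/1239 - 6166) - 8775) - 8742/12646) = 15167 + ((-7647538/1239 - 8775) - 8742*1/12646) = 15167 + (-18519763/1239 - 4371/6323) = 15167 - 117105877118/7834197 = 1715388781/7834197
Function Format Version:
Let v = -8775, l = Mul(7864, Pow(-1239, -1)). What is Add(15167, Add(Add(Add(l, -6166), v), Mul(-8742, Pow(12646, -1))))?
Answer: Rational(1715388781, 7834197) ≈ 218.96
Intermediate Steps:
l = Rational(-7864, 1239) (l = Mul(7864, Rational(-1, 1239)) = Rational(-7864, 1239) ≈ -6.3471)
Add(15167, Add(Add(Add(l, -6166), v), Mul(-8742, Pow(12646, -1)))) = Add(15167, Add(Add(Add(Rational(-7864, 1239), -6166), -8775), Mul(-8742, Pow(12646, -1)))) = Add(15167, Add(Add(Rational(-7647538, 1239), -8775), Mul(-8742, Rational(1, 12646)))) = Add(15167, Add(Rational(-18519763, 1239), Rational(-4371, 6323))) = Add(15167, Rational(-117105877118, 7834197)) = Rational(1715388781, 7834197)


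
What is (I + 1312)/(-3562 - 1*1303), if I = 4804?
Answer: -44/35 ≈ -1.2571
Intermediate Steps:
(I + 1312)/(-3562 - 1*1303) = (4804 + 1312)/(-3562 - 1*1303) = 6116/(-3562 - 1303) = 6116/(-4865) = 6116*(-1/4865) = -44/35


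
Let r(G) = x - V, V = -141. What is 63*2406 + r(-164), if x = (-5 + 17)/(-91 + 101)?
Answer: 758601/5 ≈ 1.5172e+5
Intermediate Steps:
x = 6/5 (x = 12/10 = 12*(⅒) = 6/5 ≈ 1.2000)
r(G) = 711/5 (r(G) = 6/5 - 1*(-141) = 6/5 + 141 = 711/5)
63*2406 + r(-164) = 63*2406 + 711/5 = 151578 + 711/5 = 758601/5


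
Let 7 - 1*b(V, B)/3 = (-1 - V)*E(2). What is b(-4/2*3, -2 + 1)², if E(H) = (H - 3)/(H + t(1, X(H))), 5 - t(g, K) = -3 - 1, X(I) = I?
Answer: 60516/121 ≈ 500.13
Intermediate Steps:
t(g, K) = 9 (t(g, K) = 5 - (-3 - 1) = 5 - 1*(-4) = 5 + 4 = 9)
E(H) = (-3 + H)/(9 + H) (E(H) = (H - 3)/(H + 9) = (-3 + H)/(9 + H))
b(V, B) = 228/11 - 3*V/11 (b(V, B) = 21 - 3*(-1 - V)*(-3 + 2)/(9 + 2) = 21 - 3*(-1 - V)*-1/11 = 21 - 3*(-1 - V)*(1/11)*(-1) = 21 - 3*(-1 - V)*(-1)/11 = 21 - 3*(1/11 + V/11) = 21 + (-3/11 - 3*V/11) = 228/11 - 3*V/11)
b(-4/2*3, -2 + 1)² = (228/11 - 3*(-4/2)*3/11)² = (228/11 - 3*(-4*½)*3/11)² = (228/11 - (-6)*3/11)² = (228/11 - 3/11*(-6))² = (228/11 + 18/11)² = (246/11)² = 60516/121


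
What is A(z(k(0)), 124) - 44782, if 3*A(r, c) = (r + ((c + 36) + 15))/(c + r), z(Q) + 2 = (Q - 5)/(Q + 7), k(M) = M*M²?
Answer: -12673172/283 ≈ -44782.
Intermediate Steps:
k(M) = M³
z(Q) = -2 + (-5 + Q)/(7 + Q) (z(Q) = -2 + (Q - 5)/(Q + 7) = -2 + (-5 + Q)/(7 + Q))
A(r, c) = (51 + c + r)/(3*(c + r)) (A(r, c) = ((r + ((c + 36) + 15))/(c + r))/3 = ((r + ((36 + c) + 15))/(c + r))/3 = ((r + (51 + c))/(c + r))/3 = ((51 + c + r)/(c + r))/3 = (51 + c + r)/(3*(c + r)))
A(z(k(0)), 124) - 44782 = (51 + 124 + (-19 - 1*0³)/(7 + 0³))/(3*(124 + (-19 - 1*0³)/(7 + 0³))) - 44782 = (51 + 124 + (-19 - 1*0)/(7 + 0))/(3*(124 + (-19 - 1*0)/(7 + 0))) - 44782 = (51 + 124 + (-19 + 0)/7)/(3*(124 + (-19 + 0)/7)) - 44782 = (51 + 124 + (⅐)*(-19))/(3*(124 + (⅐)*(-19))) - 44782 = (51 + 124 - 19/7)/(3*(124 - 19/7)) - 44782 = (⅓)*(1206/7)/(849/7) - 44782 = (⅓)*(7/849)*(1206/7) - 44782 = 134/283 - 44782 = -12673172/283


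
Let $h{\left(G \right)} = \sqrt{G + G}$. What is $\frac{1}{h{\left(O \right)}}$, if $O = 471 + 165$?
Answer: $\frac{\sqrt{318}}{636} \approx 0.028039$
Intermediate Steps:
$O = 636$
$h{\left(G \right)} = \sqrt{2} \sqrt{G}$ ($h{\left(G \right)} = \sqrt{2 G} = \sqrt{2} \sqrt{G}$)
$\frac{1}{h{\left(O \right)}} = \frac{1}{\sqrt{2} \sqrt{636}} = \frac{1}{\sqrt{2} \cdot 2 \sqrt{159}} = \frac{1}{2 \sqrt{318}} = \frac{\sqrt{318}}{636}$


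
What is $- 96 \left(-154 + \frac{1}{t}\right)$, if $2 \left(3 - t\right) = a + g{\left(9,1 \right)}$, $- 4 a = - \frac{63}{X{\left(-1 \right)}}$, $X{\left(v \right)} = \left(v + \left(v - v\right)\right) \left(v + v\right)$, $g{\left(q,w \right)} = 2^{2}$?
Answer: $\frac{696384}{47} \approx 14817.0$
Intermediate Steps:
$g{\left(q,w \right)} = 4$
$X{\left(v \right)} = 2 v^{2}$ ($X{\left(v \right)} = \left(v + 0\right) 2 v = v 2 v = 2 v^{2}$)
$a = \frac{63}{8}$ ($a = - \frac{\left(-63\right) \frac{1}{2 \left(-1\right)^{2}}}{4} = - \frac{\left(-63\right) \frac{1}{2 \cdot 1}}{4} = - \frac{\left(-63\right) \frac{1}{2}}{4} = \left(- \frac{1}{4}\right) \left(- \frac{63}{2}\right) = \frac{63}{8} \approx 7.875$)
$t = - \frac{47}{16}$ ($t = 3 - \frac{\frac{63}{8} + 4}{2} = 3 - \frac{95}{16} = - \frac{47}{16} \approx -2.9375$)
$- 96 \left(-154 + \frac{1}{t}\right) = - 96 \left(-154 + \frac{1}{- \frac{47}{16}}\right) = - 96 \left(-154 - \frac{16}{47}\right) = \left(-96\right) \left(- \frac{7254}{47}\right) = \frac{696384}{47}$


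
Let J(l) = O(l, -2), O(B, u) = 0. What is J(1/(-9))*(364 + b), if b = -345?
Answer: 0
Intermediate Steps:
J(l) = 0
J(1/(-9))*(364 + b) = 0*(364 - 345) = 0*19 = 0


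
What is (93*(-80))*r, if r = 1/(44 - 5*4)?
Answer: -310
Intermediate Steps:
r = 1/24 (r = 1/(44 - 20) = 1/24 ≈ 0.041667)
(93*(-80))*r = (93*(-80))*(1/24) = -7440*1/24 = -310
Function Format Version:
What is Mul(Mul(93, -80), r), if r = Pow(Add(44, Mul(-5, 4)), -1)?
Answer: -310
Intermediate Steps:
r = Rational(1, 24) (r = Pow(Add(44, -20), -1) = Pow(24, -1) = Rational(1, 24) ≈ 0.041667)
Mul(Mul(93, -80), r) = Mul(Mul(93, -80), Rational(1, 24)) = Mul(-7440, Rational(1, 24)) = -310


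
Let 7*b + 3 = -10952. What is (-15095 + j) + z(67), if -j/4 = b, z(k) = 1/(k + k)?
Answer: -1183889/134 ≈ -8835.0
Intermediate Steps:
z(k) = 1/(2*k)
b = -1565 (b = -3/7 + (1/7)*(-10952) = -3/7 - 10952/7 = -1565)
j = 6260 (j = -4*(-1565) = 6260)
(-15095 + j) + z(67) = (-15095 + 6260) + (1/2)/67 = -8835 + (1/2)*(1/67) = -8835 + 1/134 = -1183889/134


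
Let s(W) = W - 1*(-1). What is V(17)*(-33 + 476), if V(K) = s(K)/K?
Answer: 7974/17 ≈ 469.06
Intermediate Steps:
s(W) = 1 + W (s(W) = W + 1 = 1 + W)
V(K) = (1 + K)/K
V(17)*(-33 + 476) = ((1 + 17)/17)*(-33 + 476) = ((1/17)*18)*443 = (18/17)*443 = 7974/17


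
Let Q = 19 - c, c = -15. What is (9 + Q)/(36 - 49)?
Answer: -43/13 ≈ -3.3077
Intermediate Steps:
Q = 34 (Q = 19 - 1*(-15) = 19 + 15 = 34)
(9 + Q)/(36 - 49) = (9 + 34)/(36 - 49) = 43/(-13) = 43*(-1/13) = -43/13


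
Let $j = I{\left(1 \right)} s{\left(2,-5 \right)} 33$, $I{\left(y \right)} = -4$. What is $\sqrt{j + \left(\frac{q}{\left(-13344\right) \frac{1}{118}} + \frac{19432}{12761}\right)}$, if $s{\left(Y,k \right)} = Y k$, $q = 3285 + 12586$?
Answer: $\frac{\sqrt{10921449909384795}}{3040764} \approx 34.368$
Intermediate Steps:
$q = 15871$
$j = 1320$ ($j = - 4 \cdot 2 \left(-5\right) 33 = \left(-4\right) \left(-10\right) 33 = 40 \cdot 33 = 1320$)
$\sqrt{j + \left(\frac{q}{\left(-13344\right) \frac{1}{118}} + \frac{19432}{12761}\right)} = \sqrt{1320 + \left(\frac{15871}{\left(-13344\right) \frac{1}{118}} + \frac{19432}{12761}\right)} = \sqrt{1320 + \left(\frac{15871}{\left(-13344\right) \frac{1}{118}} + 19432 \cdot \frac{1}{12761}\right)} = \sqrt{1320 + \left(\frac{15871}{- \frac{6672}{59}} + \frac{2776}{1823}\right)} = \sqrt{1320 + \left(15871 \left(- \frac{59}{6672}\right) + \frac{2776}{1823}\right)} = \sqrt{1320 + \left(- \frac{936389}{6672} + \frac{2776}{1823}\right)} = \sqrt{1320 - \frac{1688515675}{12163056}} = \sqrt{\frac{14366718245}{12163056}} = \frac{\sqrt{10921449909384795}}{3040764}$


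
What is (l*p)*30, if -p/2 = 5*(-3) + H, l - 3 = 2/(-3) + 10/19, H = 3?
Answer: 39120/19 ≈ 2058.9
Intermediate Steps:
l = 163/57 (l = 3 + (2/(-3) + 10/19) = 3 + (2*(-⅓) + 10*(1/19)) = 3 + (-⅔ + 10/19) = 3 - 8/57 = 163/57 ≈ 2.8596)
p = 24 (p = -2*(5*(-3) + 3) = -2*(-15 + 3) = -2*(-12) = 24)
(l*p)*30 = ((163/57)*24)*30 = (1304/19)*30 = 39120/19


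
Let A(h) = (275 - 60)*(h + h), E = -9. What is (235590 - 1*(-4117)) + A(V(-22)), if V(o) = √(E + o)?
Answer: 239707 + 430*I*√31 ≈ 2.3971e+5 + 2394.1*I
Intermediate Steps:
V(o) = √(-9 + o)
A(h) = 430*h (A(h) = 215*(2*h) = 430*h)
(235590 - 1*(-4117)) + A(V(-22)) = (235590 - 1*(-4117)) + 430*√(-9 - 22) = (235590 + 4117) + 430*√(-31) = 239707 + 430*(I*√31) = 239707 + 430*I*√31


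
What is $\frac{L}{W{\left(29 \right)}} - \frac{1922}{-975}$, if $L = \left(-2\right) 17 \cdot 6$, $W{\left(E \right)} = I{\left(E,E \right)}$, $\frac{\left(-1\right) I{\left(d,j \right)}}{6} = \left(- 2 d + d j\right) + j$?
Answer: $\frac{796907}{395850} \approx 2.0132$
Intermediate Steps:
$I{\left(d,j \right)} = - 6 j + 12 d - 6 d j$ ($I{\left(d,j \right)} = - 6 \left(\left(- 2 d + d j\right) + j\right) = - 6 \left(j - 2 d + d j\right) = - 6 j + 12 d - 6 d j$)
$W{\left(E \right)} = - 6 E^{2} + 6 E$ ($W{\left(E \right)} = - 6 E + 12 E - 6 E E = - 6 E + 12 E - 6 E^{2} = - 6 E^{2} + 6 E$)
$L = -204$ ($L = \left(-34\right) 6 = -204$)
$\frac{L}{W{\left(29 \right)}} - \frac{1922}{-975} = - \frac{204}{6 \cdot 29 \left(1 - 29\right)} - \frac{1922}{-975} = - \frac{204}{6 \cdot 29 \left(1 - 29\right)} - - \frac{1922}{975} = - \frac{204}{6 \cdot 29 \left(-28\right)} + \frac{1922}{975} = - \frac{204}{-4872} + \frac{1922}{975} = \left(-204\right) \left(- \frac{1}{4872}\right) + \frac{1922}{975} = \frac{17}{406} + \frac{1922}{975} = \frac{796907}{395850}$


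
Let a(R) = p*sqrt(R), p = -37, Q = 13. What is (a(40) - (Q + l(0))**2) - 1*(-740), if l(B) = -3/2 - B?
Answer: 2431/4 - 74*sqrt(10) ≈ 373.74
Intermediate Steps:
l(B) = -3/2 - B (l(B) = -3*1/2 - B = -3/2 - B)
a(R) = -37*sqrt(R)
(a(40) - (Q + l(0))**2) - 1*(-740) = (-74*sqrt(10) - (13 + (-3/2 - 1*0))**2) - 1*(-740) = (-74*sqrt(10) - (13 + (-3/2 + 0))**2) + 740 = (-74*sqrt(10) - (13 - 3/2)**2) + 740 = (-74*sqrt(10) - (23/2)**2) + 740 = (-74*sqrt(10) - 1*529/4) + 740 = (-74*sqrt(10) - 529/4) + 740 = (-529/4 - 74*sqrt(10)) + 740 = 2431/4 - 74*sqrt(10)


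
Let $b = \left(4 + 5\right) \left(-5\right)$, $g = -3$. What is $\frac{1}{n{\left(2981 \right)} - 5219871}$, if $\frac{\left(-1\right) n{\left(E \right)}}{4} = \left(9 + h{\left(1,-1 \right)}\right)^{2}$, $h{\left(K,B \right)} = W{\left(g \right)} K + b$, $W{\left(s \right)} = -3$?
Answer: $- \frac{1}{5225955} \approx -1.9135 \cdot 10^{-7}$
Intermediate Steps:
$b = -45$ ($b = 9 \left(-5\right) = -45$)
$h{\left(K,B \right)} = -45 - 3 K$ ($h{\left(K,B \right)} = - 3 K - 45 = -45 - 3 K$)
$n{\left(E \right)} = -6084$ ($n{\left(E \right)} = - 4 \left(9 - 48\right)^{2} = - 4 \left(-39\right)^{2} = \left(-4\right) 1521 = -6084$)
$\frac{1}{n{\left(2981 \right)} - 5219871} = \frac{1}{-6084 - 5219871} = \frac{1}{-5225955} = - \frac{1}{5225955}$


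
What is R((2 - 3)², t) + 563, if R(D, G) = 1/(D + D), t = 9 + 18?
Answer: 1127/2 ≈ 563.50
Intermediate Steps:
t = 27
R(D, G) = 1/(2*D)
R((2 - 3)², t) + 563 = 1/(2*((2 - 3)²)) + 563 = 1/(2*((-1)²)) + 563 = (½)/1 + 563 = (½)*1 + 563 = ½ + 563 = 1127/2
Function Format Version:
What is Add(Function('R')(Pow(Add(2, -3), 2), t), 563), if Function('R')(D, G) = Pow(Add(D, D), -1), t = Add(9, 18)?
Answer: Rational(1127, 2) ≈ 563.50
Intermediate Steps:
t = 27
Function('R')(D, G) = Mul(Rational(1, 2), Pow(D, -1)) (Function('R')(D, G) = Pow(Mul(2, D), -1) = Mul(Rational(1, 2), Pow(D, -1)))
Add(Function('R')(Pow(Add(2, -3), 2), t), 563) = Add(Mul(Rational(1, 2), Pow(Pow(Add(2, -3), 2), -1)), 563) = Add(Mul(Rational(1, 2), Pow(Pow(-1, 2), -1)), 563) = Add(Mul(Rational(1, 2), Pow(1, -1)), 563) = Add(Mul(Rational(1, 2), 1), 563) = Add(Rational(1, 2), 563) = Rational(1127, 2)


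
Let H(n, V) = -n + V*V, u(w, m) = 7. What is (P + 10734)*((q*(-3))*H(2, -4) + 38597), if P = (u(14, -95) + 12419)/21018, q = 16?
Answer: 1426104128525/3503 ≈ 4.0711e+8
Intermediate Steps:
H(n, V) = V² - n (H(n, V) = -n + V² = V² - n)
P = 2071/3503 (P = (7 + 12419)/21018 = 12426*(1/21018) = 2071/3503 ≈ 0.59121)
(P + 10734)*((q*(-3))*H(2, -4) + 38597) = (2071/3503 + 10734)*((16*(-3))*((-4)² - 1*2) + 38597) = 37603273*(-48*(16 - 2) + 38597)/3503 = 37603273*(-48*14 + 38597)/3503 = 37603273*(-672 + 38597)/3503 = (37603273/3503)*37925 = 1426104128525/3503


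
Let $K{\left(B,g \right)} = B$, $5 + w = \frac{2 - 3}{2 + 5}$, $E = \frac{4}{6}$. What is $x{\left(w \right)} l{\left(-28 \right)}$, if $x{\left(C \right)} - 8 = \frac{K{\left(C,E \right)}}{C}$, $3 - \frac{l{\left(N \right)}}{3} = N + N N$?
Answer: $-20331$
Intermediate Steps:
$E = \frac{2}{3}$ ($E = 4 \cdot \frac{1}{6} = \frac{2}{3} \approx 0.66667$)
$l{\left(N \right)} = 9 - 3 N - 3 N^{2}$ ($l{\left(N \right)} = 9 - 3 \left(N + N N\right) = 9 - 3 \left(N + N^{2}\right) = 9 - \left(3 N + 3 N^{2}\right) = 9 - 3 N - 3 N^{2}$)
$w = - \frac{36}{7}$ ($w = -5 + \frac{2 - 3}{2 + 5} = -5 - \frac{1}{7} = - \frac{36}{7} \approx -5.1429$)
$x{\left(C \right)} = 9$ ($x{\left(C \right)} = 8 + \frac{C}{C} = 8 + 1 = 9$)
$x{\left(w \right)} l{\left(-28 \right)} = 9 \left(9 - -84 - 3 \left(-28\right)^{2}\right) = 9 \left(9 + 84 - 2352\right) = 9 \left(-2259\right) = -20331$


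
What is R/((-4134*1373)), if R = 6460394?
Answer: -3230197/2837991 ≈ -1.1382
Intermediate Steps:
R/((-4134*1373)) = 6460394/((-4134*1373)) = 6460394/(-5675982) = 6460394*(-1/5675982) = -3230197/2837991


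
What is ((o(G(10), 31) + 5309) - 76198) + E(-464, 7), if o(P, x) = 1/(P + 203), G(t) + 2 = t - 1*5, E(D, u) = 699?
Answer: -14459139/206 ≈ -70190.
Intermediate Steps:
G(t) = -7 + t (G(t) = -2 + (t - 1*5) = -2 + (t - 5) = -2 + (-5 + t) = -7 + t)
o(P, x) = 1/(203 + P)
((o(G(10), 31) + 5309) - 76198) + E(-464, 7) = ((1/(203 + (-7 + 10)) + 5309) - 76198) + 699 = ((1/(203 + 3) + 5309) - 76198) + 699 = ((1/206 + 5309) - 76198) + 699 = (1093655/206 - 76198) + 699 = -14603133/206 + 699 = -14459139/206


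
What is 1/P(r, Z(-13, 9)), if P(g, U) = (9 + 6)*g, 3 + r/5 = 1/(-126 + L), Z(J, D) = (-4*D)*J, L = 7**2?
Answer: -77/17400 ≈ -0.0044253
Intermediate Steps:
L = 49
Z(J, D) = -4*D*J
r = -1160/77 (r = -15 + 5/(-126 + 49) = -15 + 5/(-77) = -15 + 5*(-1/77) = -15 - 5/77 = -1160/77 ≈ -15.065)
P(g, U) = 15*g
1/P(r, Z(-13, 9)) = 1/(15*(-1160/77)) = 1/(-17400/77) = -77/17400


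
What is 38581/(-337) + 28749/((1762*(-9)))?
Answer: -207168637/1781382 ≈ -116.30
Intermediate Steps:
38581/(-337) + 28749/((1762*(-9))) = 38581*(-1/337) + 28749/(-15858) = -38581/337 + 28749*(-1/15858) = -38581/337 - 9583/5286 = -207168637/1781382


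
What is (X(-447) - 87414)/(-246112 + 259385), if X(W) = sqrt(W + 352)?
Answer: -87414/13273 + I*sqrt(95)/13273 ≈ -6.5859 + 0.00073433*I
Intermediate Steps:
X(W) = sqrt(352 + W)
(X(-447) - 87414)/(-246112 + 259385) = (sqrt(352 - 447) - 87414)/(-246112 + 259385) = (sqrt(-95) - 87414)/13273 = (I*sqrt(95) - 87414)*(1/13273) = (-87414 + I*sqrt(95))*(1/13273) = -87414/13273 + I*sqrt(95)/13273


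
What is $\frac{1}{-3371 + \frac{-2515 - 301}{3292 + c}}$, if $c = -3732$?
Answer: $- \frac{5}{16823} \approx -0.00029721$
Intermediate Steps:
$\frac{1}{-3371 + \frac{-2515 - 301}{3292 + c}} = \frac{1}{-3371 + \frac{-2515 - 301}{3292 - 3732}} = \frac{1}{-3371 - \frac{2816}{-440}} = \frac{1}{-3371 - - \frac{32}{5}} = \frac{1}{-3371 + \frac{32}{5}} = \frac{1}{- \frac{16823}{5}} = - \frac{5}{16823}$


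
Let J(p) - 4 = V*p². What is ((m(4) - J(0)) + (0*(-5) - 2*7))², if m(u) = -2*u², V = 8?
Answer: 2500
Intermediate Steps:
J(p) = 4 + 8*p²
((m(4) - J(0)) + (0*(-5) - 2*7))² = ((-2*4² - (4 + 8*0²)) + (0*(-5) - 2*7))² = ((-2*16 - (4 + 8*0)) + (0 - 14))² = ((-32 - (4 + 0)) - 14)² = ((-32 - 1*4) - 14)² = ((-32 - 4) - 14)² = (-36 - 14)² = (-50)² = 2500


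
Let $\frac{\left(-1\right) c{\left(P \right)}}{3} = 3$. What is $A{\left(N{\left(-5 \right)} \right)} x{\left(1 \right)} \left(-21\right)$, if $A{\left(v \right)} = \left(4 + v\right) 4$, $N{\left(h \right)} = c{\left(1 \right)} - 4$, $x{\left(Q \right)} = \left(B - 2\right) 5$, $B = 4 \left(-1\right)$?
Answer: $-22680$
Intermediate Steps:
$c{\left(P \right)} = -9$ ($c{\left(P \right)} = \left(-3\right) 3 = -9$)
$B = -4$
$x{\left(Q \right)} = -30$ ($x{\left(Q \right)} = \left(-4 - 2\right) 5 = \left(-6\right) 5 = -30$)
$N{\left(h \right)} = -13$ ($N{\left(h \right)} = -9 - 4 = -13$)
$A{\left(v \right)} = 16 + 4 v$
$A{\left(N{\left(-5 \right)} \right)} x{\left(1 \right)} \left(-21\right) = \left(16 + 4 \left(-13\right)\right) \left(-30\right) \left(-21\right) = \left(16 - 52\right) \left(-30\right) \left(-21\right) = \left(-36\right) \left(-30\right) \left(-21\right) = 1080 \left(-21\right) = -22680$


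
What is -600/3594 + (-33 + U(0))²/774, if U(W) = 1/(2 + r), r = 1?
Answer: 2528098/2086317 ≈ 1.2118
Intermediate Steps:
U(W) = ⅓ (U(W) = 1/(2 + 1) = 1/3 = ⅓)
-600/3594 + (-33 + U(0))²/774 = -600/3594 + (-33 + ⅓)²/774 = -600*1/3594 + (-98/3)²*(1/774) = -100/599 + (9604/9)*(1/774) = -100/599 + 4802/3483 = 2528098/2086317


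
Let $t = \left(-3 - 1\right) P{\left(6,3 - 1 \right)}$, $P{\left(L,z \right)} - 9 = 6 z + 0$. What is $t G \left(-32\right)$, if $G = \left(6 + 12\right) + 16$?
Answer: $91392$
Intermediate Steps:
$G = 34$ ($G = 18 + 16 = 34$)
$P{\left(L,z \right)} = 9 + 6 z$ ($P{\left(L,z \right)} = 9 + \left(6 z + 0\right) = 9 + 6 z$)
$t = -84$ ($t = \left(-3 - 1\right) \left(9 + 6 \left(3 - 1\right)\right) = - 4 \left(9 + 6 \left(3 - 1\right)\right) = - 4 \left(9 + 6 \cdot 2\right) = - 4 \left(9 + 12\right) = \left(-4\right) 21 = -84$)
$t G \left(-32\right) = \left(-84\right) 34 \left(-32\right) = \left(-2856\right) \left(-32\right) = 91392$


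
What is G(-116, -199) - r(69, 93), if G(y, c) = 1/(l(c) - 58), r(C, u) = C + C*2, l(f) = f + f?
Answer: -94393/456 ≈ -207.00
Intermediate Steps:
l(f) = 2*f
r(C, u) = 3*C (r(C, u) = C + 2*C = 3*C)
G(y, c) = 1/(-58 + 2*c) (G(y, c) = 1/(2*c - 58) = 1/(-58 + 2*c))
G(-116, -199) - r(69, 93) = 1/(2*(-29 - 199)) - 3*69 = (½)/(-228) - 1*207 = (½)*(-1/228) - 207 = -1/456 - 207 = -94393/456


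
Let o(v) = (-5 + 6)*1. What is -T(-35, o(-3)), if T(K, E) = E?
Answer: -1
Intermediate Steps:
o(v) = 1 (o(v) = 1*1 = 1)
-T(-35, o(-3)) = -1*1 = -1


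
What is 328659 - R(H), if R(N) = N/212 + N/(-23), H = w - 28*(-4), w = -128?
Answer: 400634565/1219 ≈ 3.2866e+5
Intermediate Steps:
H = -16 (H = -128 - 28*(-4) = -128 - 1*(-112) = -128 + 112 = -16)
R(N) = -189*N/4876 (R(N) = N*(1/212) + N*(-1/23) = N/212 - N/23 = -189*N/4876)
328659 - R(H) = 328659 - (-189)*(-16)/4876 = 328659 - 1*756/1219 = 328659 - 756/1219 = 400634565/1219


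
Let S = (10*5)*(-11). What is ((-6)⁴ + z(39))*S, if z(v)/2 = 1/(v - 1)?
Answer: -13543750/19 ≈ -7.1283e+5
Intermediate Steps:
S = -550 (S = 50*(-11) = -550)
z(v) = 2/(-1 + v) (z(v) = 2/(v - 1) = 2/(-1 + v))
((-6)⁴ + z(39))*S = ((-6)⁴ + 2/(-1 + 39))*(-550) = (1296 + 2/38)*(-550) = (1296 + 2*(1/38))*(-550) = (1296 + 1/19)*(-550) = (24625/19)*(-550) = -13543750/19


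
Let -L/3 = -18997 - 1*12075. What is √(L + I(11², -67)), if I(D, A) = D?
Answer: √93337 ≈ 305.51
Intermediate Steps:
L = 93216 (L = -3*(-18997 - 1*12075) = -3*(-18997 - 12075) = -3*(-31072) = 93216)
√(L + I(11², -67)) = √(93216 + 11²) = √(93216 + 121) = √93337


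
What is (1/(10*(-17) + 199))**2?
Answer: 1/841 ≈ 0.0011891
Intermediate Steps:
(1/(10*(-17) + 199))**2 = (1/(-170 + 199))**2 = (1/29)**2 = 1/841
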